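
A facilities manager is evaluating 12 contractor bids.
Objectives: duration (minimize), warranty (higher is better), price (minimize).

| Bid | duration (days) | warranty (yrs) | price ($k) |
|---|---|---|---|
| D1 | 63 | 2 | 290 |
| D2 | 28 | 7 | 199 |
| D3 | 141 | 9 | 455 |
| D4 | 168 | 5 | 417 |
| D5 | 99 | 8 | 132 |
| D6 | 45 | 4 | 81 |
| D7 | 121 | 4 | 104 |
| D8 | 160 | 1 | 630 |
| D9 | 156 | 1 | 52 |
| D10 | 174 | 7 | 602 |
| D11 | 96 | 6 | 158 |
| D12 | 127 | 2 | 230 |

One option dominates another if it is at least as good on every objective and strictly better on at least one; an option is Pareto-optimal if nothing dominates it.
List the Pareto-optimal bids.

D2, D3, D5, D6, D9, D11

D1: dominated by D2 (duration 28≤63, warranty 7≥2, price 199≤290).
D2: not dominated (best duration).
D3: not dominated (best warranty).
D4: dominated by D2 (duration 28≤168, warranty 7≥5, price 199≤417).
D5: not dominated.
D6: not dominated.
D7: dominated by D6 (duration 45≤121, warranty 4≥4, price 81≤104).
D8: dominated by D1 (duration 63≤160, warranty 2≥1, price 290≤630).
D9: not dominated (best price).
D10: dominated by D2 (duration 28≤174, warranty 7≥7, price 199≤602).
D11: not dominated.
D12: dominated by D2 (duration 28≤127, warranty 7≥2, price 199≤230).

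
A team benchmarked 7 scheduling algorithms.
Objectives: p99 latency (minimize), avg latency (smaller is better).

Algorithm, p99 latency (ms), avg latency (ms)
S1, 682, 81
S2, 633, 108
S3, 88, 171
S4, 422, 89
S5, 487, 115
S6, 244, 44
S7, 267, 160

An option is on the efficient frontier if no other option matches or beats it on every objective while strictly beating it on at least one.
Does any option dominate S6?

No

S1: worse on p99 latency (682 vs 244).
S2: worse on p99 latency (633 vs 244).
S3: worse on avg latency (171 vs 44).
S4: worse on p99 latency (422 vs 244).
S5: worse on p99 latency (487 vs 244).
S7: worse on p99 latency (267 vs 244).
No option is at least as good as S6 on every objective and strictly better on one.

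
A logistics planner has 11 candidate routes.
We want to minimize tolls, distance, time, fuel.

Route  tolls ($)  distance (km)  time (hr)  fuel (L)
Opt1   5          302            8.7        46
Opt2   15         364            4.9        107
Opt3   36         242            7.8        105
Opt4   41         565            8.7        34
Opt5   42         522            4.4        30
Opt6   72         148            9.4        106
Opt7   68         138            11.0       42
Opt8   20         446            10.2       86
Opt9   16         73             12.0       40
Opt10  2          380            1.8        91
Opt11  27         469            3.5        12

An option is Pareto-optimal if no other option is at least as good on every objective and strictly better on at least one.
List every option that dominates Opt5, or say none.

Opt11

Opt11: tolls 27≤42, distance 469≤522, time 3.5≤4.4, fuel 12≤30 — dominates Opt5.
Others (Opt1, Opt2, Opt3, Opt4, Opt6, Opt7, Opt8, Opt9, Opt10) are each worse than Opt5 on at least one objective.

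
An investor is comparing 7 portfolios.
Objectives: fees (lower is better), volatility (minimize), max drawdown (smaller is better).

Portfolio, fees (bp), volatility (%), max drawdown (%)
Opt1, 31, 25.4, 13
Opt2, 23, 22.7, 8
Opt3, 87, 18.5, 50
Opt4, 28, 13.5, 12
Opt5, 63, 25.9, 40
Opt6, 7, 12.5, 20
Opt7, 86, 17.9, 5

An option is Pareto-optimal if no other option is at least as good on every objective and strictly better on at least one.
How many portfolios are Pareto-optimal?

4

Opt1: dominated by Opt2 (fees 23≤31, volatility 22.7≤25.4, max drawdown 8≤13).
Opt2: not dominated.
Opt3: dominated by Opt4 (fees 28≤87, volatility 13.5≤18.5, max drawdown 12≤50).
Opt4: not dominated.
Opt5: dominated by Opt1 (fees 31≤63, volatility 25.4≤25.9, max drawdown 13≤40).
Opt6: not dominated (best fees).
Opt7: not dominated (best max drawdown).
Pareto-optimal: Opt2, Opt4, Opt6, Opt7 → 4.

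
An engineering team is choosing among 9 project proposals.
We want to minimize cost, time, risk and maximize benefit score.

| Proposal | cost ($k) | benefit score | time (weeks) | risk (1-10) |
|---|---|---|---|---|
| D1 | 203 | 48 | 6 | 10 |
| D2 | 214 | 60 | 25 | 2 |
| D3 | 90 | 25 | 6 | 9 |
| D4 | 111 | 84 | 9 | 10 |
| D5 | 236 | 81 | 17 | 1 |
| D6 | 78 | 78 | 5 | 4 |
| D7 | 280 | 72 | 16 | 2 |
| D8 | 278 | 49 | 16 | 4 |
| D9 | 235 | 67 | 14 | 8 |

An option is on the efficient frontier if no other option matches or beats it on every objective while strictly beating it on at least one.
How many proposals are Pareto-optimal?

5

D1: dominated by D6 (cost 78≤203, benefit score 78≥48, time 5≤6, risk 4≤10).
D2: not dominated.
D3: dominated by D6 (cost 78≤90, benefit score 78≥25, time 5≤6, risk 4≤9).
D4: not dominated (best benefit score).
D5: not dominated (best risk).
D6: not dominated (best cost).
D7: not dominated.
D8: dominated by D6 (cost 78≤278, benefit score 78≥49, time 5≤16, risk 4≤4).
D9: dominated by D6 (cost 78≤235, benefit score 78≥67, time 5≤14, risk 4≤8).
Pareto-optimal: D2, D4, D5, D6, D7 → 5.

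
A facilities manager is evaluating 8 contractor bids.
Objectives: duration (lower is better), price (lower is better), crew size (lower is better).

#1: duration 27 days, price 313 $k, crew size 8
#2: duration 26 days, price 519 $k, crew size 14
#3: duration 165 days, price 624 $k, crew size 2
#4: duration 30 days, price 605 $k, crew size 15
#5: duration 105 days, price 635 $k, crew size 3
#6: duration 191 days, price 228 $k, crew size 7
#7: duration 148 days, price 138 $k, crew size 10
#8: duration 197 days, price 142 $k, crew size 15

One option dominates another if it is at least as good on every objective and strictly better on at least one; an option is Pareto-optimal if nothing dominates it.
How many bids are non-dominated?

#1: not dominated.
#2: not dominated (best duration).
#3: not dominated (best crew size).
#4: dominated by #1 (duration 27≤30, price 313≤605, crew size 8≤15).
#5: not dominated.
#6: not dominated.
#7: not dominated (best price).
#8: dominated by #7 (duration 148≤197, price 138≤142, crew size 10≤15).
Pareto-optimal: #1, #2, #3, #5, #6, #7 → 6.

6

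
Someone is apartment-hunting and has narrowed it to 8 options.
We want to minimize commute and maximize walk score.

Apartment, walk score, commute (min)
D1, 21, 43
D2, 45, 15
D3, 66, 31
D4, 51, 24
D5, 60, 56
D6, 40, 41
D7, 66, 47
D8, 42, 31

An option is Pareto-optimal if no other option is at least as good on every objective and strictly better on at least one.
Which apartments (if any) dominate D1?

D2: walk score 45≥21, commute 15≤43 — dominates D1.
D3: walk score 66≥21, commute 31≤43 — dominates D1.
D4: walk score 51≥21, commute 24≤43 — dominates D1.
D6: walk score 40≥21, commute 41≤43 — dominates D1.
D8: walk score 42≥21, commute 31≤43 — dominates D1.
Others (D5, D7) are each worse than D1 on at least one objective.

D2, D3, D4, D6, D8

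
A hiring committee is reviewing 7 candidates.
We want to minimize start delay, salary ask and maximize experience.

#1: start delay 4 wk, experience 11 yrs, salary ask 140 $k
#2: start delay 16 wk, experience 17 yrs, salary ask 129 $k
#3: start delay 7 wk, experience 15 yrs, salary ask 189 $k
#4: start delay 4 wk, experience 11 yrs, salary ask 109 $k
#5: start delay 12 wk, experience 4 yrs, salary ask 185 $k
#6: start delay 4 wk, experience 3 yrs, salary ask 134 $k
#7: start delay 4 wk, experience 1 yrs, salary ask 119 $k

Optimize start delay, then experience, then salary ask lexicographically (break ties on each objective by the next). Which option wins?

First minimize start delay: best is 4, kept {#1, #4, #6, #7}.
Then maximize experience: best is 11, kept {#1, #4}.
Then minimize salary ask: best is 109, kept {#4}.

#4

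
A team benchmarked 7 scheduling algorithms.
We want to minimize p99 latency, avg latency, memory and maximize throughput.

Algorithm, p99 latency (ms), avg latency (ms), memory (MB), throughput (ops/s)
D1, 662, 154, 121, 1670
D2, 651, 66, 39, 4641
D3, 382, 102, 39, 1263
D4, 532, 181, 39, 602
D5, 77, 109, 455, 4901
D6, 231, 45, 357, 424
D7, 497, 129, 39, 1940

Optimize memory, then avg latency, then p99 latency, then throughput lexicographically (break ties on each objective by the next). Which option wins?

D2

First minimize memory: best is 39, kept {D2, D3, D4, D7}.
Then minimize avg latency: best is 66, kept {D2}.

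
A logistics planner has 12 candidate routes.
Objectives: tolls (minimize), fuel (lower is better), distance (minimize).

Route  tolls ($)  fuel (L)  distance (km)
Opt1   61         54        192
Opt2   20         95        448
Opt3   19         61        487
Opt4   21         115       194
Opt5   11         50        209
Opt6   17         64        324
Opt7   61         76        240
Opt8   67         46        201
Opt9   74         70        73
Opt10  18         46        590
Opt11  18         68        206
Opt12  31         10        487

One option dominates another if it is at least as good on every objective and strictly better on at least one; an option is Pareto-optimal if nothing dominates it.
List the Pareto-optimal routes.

Opt1, Opt4, Opt5, Opt8, Opt9, Opt10, Opt11, Opt12

Opt1: not dominated.
Opt2: dominated by Opt5 (tolls 11≤20, fuel 50≤95, distance 209≤448).
Opt3: dominated by Opt5 (tolls 11≤19, fuel 50≤61, distance 209≤487).
Opt4: not dominated.
Opt5: not dominated (best tolls).
Opt6: dominated by Opt5 (tolls 11≤17, fuel 50≤64, distance 209≤324).
Opt7: dominated by Opt1 (tolls 61≤61, fuel 54≤76, distance 192≤240).
Opt8: not dominated.
Opt9: not dominated (best distance).
Opt10: not dominated.
Opt11: not dominated.
Opt12: not dominated (best fuel).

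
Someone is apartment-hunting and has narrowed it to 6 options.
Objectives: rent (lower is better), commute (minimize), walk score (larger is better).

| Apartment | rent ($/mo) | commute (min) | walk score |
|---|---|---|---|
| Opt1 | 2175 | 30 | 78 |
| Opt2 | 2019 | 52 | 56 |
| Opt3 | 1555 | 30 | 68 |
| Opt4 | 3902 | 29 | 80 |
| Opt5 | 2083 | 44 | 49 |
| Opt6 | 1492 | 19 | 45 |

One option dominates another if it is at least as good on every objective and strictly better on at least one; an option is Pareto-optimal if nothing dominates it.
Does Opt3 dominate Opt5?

Opt3 vs Opt5: rent 1555≤2083, commute 30≤44, walk score 68≥49 — Opt3 is at least as good on every objective with at least one strict improvement.

Yes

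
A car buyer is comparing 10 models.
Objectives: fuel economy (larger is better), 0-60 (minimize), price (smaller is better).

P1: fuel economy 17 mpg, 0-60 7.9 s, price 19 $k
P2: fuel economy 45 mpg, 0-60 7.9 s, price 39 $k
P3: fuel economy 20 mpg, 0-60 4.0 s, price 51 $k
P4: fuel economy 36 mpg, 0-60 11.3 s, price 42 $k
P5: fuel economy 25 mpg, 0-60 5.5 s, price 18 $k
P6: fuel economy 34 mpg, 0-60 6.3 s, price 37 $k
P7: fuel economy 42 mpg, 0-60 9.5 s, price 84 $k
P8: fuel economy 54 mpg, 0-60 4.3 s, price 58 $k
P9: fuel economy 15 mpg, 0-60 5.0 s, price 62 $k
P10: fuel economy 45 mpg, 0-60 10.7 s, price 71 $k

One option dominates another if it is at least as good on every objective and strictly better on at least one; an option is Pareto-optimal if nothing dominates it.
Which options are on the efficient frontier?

P2, P3, P5, P6, P8

P1: dominated by P5 (fuel economy 25≥17, 0-60 5.5≤7.9, price 18≤19).
P2: not dominated.
P3: not dominated (best 0-60).
P4: dominated by P2 (fuel economy 45≥36, 0-60 7.9≤11.3, price 39≤42).
P5: not dominated (best price).
P6: not dominated.
P7: dominated by P2 (fuel economy 45≥42, 0-60 7.9≤9.5, price 39≤84).
P8: not dominated (best fuel economy).
P9: dominated by P3 (fuel economy 20≥15, 0-60 4.0≤5.0, price 51≤62).
P10: dominated by P2 (fuel economy 45≥45, 0-60 7.9≤10.7, price 39≤71).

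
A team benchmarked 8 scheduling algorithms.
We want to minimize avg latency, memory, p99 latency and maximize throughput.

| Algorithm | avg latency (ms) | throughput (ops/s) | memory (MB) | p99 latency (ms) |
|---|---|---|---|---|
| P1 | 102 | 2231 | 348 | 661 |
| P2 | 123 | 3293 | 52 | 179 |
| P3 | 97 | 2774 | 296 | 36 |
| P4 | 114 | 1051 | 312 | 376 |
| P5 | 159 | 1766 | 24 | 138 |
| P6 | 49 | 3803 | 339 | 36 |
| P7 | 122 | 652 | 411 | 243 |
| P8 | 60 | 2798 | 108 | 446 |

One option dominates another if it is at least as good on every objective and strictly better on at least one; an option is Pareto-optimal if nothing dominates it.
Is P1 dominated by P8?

Yes

P8 vs P1: avg latency 60≤102, throughput 2798≥2231, memory 108≤348, p99 latency 446≤661 — P8 is at least as good on every objective with at least one strict improvement.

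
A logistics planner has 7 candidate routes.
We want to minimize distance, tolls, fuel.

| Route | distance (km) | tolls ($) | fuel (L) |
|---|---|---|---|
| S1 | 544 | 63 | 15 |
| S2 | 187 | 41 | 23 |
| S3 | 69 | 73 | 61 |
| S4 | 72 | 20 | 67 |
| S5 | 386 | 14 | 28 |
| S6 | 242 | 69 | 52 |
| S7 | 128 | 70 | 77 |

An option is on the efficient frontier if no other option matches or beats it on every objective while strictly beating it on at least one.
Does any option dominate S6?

Yes

S2 vs S6: distance 187≤242, tolls 41≤69, fuel 23≤52 — S2 is at least as good on every objective and strictly better on at least one, so S2 dominates S6.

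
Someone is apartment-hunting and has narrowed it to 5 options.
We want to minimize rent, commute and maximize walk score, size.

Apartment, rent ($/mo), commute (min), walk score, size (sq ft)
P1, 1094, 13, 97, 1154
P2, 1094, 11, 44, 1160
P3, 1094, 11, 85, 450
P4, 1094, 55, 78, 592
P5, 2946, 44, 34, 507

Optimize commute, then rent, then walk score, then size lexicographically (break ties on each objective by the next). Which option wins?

P3

First minimize commute: best is 11, kept {P2, P3}.
Then minimize rent: best is 1094, kept {P2, P3}.
Then maximize walk score: best is 85, kept {P3}.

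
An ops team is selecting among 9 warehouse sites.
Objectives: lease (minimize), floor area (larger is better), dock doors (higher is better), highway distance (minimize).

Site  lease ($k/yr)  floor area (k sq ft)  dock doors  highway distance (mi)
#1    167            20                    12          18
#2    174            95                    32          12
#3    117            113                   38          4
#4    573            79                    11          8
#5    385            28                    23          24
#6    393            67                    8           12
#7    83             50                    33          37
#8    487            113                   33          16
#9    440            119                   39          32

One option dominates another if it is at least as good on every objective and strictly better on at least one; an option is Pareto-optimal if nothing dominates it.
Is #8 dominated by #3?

Yes

#3 vs #8: lease 117≤487, floor area 113≥113, dock doors 38≥33, highway distance 4≤16 — #3 is at least as good on every objective with at least one strict improvement.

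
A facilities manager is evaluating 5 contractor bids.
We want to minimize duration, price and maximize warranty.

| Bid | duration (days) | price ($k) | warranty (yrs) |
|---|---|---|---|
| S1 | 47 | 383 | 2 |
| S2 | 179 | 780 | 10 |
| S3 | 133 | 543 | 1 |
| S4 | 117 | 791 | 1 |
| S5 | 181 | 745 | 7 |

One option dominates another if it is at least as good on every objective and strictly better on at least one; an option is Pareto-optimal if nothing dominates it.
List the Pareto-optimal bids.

S1: not dominated (best duration).
S2: not dominated (best warranty).
S3: dominated by S1 (duration 47≤133, price 383≤543, warranty 2≥1).
S4: dominated by S1 (duration 47≤117, price 383≤791, warranty 2≥1).
S5: not dominated.

S1, S2, S5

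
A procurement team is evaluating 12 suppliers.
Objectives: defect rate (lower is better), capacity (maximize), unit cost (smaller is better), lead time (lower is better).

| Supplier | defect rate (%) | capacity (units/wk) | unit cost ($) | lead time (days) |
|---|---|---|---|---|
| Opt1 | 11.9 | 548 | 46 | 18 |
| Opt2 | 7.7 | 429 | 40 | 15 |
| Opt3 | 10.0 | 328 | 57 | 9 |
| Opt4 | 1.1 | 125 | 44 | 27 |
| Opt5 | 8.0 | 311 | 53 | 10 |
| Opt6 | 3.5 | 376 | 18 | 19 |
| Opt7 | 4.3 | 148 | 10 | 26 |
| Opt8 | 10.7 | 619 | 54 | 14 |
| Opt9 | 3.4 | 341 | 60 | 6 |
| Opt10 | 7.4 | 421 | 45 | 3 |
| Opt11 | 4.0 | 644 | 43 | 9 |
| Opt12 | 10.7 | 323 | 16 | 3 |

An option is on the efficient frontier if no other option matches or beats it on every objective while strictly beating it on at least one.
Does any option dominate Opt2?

No

Opt1: worse on defect rate (11.9 vs 7.7).
Opt3: worse on defect rate (10.0 vs 7.7).
Opt4: worse on capacity (125 vs 429).
Opt5: worse on defect rate (8.0 vs 7.7).
Opt6: worse on capacity (376 vs 429).
Opt7: worse on capacity (148 vs 429).
Opt8: worse on defect rate (10.7 vs 7.7).
Opt9: worse on capacity (341 vs 429).
Opt10: worse on capacity (421 vs 429).
Opt11: worse on unit cost (43 vs 40).
Opt12: worse on defect rate (10.7 vs 7.7).
No option is at least as good as Opt2 on every objective and strictly better on one.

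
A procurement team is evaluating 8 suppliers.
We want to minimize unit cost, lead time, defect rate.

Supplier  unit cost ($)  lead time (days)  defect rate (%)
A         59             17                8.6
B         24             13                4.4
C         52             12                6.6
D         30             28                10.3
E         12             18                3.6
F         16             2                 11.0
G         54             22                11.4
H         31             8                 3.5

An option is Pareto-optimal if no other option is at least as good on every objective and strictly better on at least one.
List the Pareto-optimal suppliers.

B, E, F, H

A: dominated by B (unit cost 24≤59, lead time 13≤17, defect rate 4.4≤8.6).
B: not dominated.
C: dominated by H (unit cost 31≤52, lead time 8≤12, defect rate 3.5≤6.6).
D: dominated by B (unit cost 24≤30, lead time 13≤28, defect rate 4.4≤10.3).
E: not dominated (best unit cost).
F: not dominated (best lead time).
G: dominated by B (unit cost 24≤54, lead time 13≤22, defect rate 4.4≤11.4).
H: not dominated (best defect rate).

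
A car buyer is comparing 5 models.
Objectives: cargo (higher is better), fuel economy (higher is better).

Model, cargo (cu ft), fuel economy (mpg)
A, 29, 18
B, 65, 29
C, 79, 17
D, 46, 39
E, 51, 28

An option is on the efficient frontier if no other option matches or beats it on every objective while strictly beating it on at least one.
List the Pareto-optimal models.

B, C, D

A: dominated by B (cargo 65≥29, fuel economy 29≥18).
B: not dominated.
C: not dominated (best cargo).
D: not dominated (best fuel economy).
E: dominated by B (cargo 65≥51, fuel economy 29≥28).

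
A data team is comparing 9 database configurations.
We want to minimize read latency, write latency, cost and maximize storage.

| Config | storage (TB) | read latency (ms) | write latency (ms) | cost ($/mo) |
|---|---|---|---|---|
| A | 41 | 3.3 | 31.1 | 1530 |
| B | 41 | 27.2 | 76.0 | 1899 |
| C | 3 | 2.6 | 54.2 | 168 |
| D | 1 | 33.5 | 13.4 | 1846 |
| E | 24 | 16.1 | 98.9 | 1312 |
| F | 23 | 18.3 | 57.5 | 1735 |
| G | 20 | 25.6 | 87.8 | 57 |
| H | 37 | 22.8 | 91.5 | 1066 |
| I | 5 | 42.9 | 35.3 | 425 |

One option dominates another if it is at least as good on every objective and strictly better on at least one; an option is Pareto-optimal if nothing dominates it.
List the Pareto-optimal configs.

A, C, D, E, G, H, I

A: not dominated.
B: dominated by A (storage 41≥41, read latency 3.3≤27.2, write latency 31.1≤76.0, cost 1530≤1899).
C: not dominated (best read latency).
D: not dominated (best write latency).
E: not dominated.
F: dominated by A (storage 41≥23, read latency 3.3≤18.3, write latency 31.1≤57.5, cost 1530≤1735).
G: not dominated (best cost).
H: not dominated.
I: not dominated.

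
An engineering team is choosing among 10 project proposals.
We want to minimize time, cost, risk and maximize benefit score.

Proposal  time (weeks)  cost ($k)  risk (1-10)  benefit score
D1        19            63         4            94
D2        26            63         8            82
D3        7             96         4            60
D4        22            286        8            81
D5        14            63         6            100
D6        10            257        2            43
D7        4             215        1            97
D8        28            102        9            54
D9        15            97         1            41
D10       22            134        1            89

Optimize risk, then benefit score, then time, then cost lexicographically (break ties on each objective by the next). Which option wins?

First minimize risk: best is 1, kept {D7, D9, D10}.
Then maximize benefit score: best is 97, kept {D7}.

D7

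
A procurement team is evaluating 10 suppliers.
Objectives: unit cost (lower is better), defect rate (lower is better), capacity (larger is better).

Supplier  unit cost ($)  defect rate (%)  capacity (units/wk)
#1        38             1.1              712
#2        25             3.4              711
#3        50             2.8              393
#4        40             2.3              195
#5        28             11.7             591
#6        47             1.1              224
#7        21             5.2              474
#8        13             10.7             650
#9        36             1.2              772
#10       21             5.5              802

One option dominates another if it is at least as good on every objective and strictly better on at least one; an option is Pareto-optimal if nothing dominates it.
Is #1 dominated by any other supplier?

No

#2: worse on defect rate (3.4 vs 1.1).
#3: worse on unit cost (50 vs 38).
#4: worse on unit cost (40 vs 38).
#5: worse on defect rate (11.7 vs 1.1).
#6: worse on unit cost (47 vs 38).
#7: worse on defect rate (5.2 vs 1.1).
#8: worse on defect rate (10.7 vs 1.1).
#9: worse on defect rate (1.2 vs 1.1).
#10: worse on defect rate (5.5 vs 1.1).
No option is at least as good as #1 on every objective and strictly better on one.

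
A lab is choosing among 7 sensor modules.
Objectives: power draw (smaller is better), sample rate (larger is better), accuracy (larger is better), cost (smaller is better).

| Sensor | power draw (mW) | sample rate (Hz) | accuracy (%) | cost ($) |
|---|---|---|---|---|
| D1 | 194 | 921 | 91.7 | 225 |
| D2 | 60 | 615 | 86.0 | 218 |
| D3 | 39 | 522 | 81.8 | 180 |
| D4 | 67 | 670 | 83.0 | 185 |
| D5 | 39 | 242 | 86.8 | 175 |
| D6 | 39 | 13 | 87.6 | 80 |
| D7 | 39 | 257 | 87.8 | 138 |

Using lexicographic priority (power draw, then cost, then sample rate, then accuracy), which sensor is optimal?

First minimize power draw: best is 39, kept {D3, D5, D6, D7}.
Then minimize cost: best is 80, kept {D6}.

D6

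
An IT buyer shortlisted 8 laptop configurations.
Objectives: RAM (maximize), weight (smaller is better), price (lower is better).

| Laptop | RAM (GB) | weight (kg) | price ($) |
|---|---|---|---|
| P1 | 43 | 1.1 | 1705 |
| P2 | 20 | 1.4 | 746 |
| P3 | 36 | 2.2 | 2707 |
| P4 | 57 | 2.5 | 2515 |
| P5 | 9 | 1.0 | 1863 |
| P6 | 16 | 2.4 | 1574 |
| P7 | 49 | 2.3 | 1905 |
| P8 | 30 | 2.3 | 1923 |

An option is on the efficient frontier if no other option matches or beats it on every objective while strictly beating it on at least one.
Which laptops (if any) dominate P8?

P1: RAM 43≥30, weight 1.1≤2.3, price 1705≤1923 — dominates P8.
P7: RAM 49≥30, weight 2.3≤2.3, price 1905≤1923 — dominates P8.
Others (P2, P3, P4, P5, P6) are each worse than P8 on at least one objective.

P1, P7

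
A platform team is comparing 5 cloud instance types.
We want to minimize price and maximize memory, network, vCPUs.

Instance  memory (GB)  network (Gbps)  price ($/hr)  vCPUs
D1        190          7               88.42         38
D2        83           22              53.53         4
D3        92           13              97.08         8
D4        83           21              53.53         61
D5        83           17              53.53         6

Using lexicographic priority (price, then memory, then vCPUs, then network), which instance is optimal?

First minimize price: best is 53.53, kept {D2, D4, D5}.
Then maximize memory: best is 83, kept {D2, D4, D5}.
Then maximize vCPUs: best is 61, kept {D4}.

D4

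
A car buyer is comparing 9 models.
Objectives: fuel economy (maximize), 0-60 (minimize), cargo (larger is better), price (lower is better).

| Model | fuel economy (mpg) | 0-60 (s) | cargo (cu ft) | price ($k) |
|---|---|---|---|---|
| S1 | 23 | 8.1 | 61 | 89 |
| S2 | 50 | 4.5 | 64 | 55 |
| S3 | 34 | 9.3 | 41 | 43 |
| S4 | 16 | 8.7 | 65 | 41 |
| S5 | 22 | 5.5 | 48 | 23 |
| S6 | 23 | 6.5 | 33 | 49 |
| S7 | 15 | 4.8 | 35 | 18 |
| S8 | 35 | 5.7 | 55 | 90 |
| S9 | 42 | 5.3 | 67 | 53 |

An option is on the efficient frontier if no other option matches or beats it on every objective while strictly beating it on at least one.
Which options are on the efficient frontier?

S2, S3, S4, S5, S6, S7, S9

S1: dominated by S2 (fuel economy 50≥23, 0-60 4.5≤8.1, cargo 64≥61, price 55≤89).
S2: not dominated (best fuel economy).
S3: not dominated.
S4: not dominated.
S5: not dominated.
S6: not dominated.
S7: not dominated (best price).
S8: dominated by S2 (fuel economy 50≥35, 0-60 4.5≤5.7, cargo 64≥55, price 55≤90).
S9: not dominated (best cargo).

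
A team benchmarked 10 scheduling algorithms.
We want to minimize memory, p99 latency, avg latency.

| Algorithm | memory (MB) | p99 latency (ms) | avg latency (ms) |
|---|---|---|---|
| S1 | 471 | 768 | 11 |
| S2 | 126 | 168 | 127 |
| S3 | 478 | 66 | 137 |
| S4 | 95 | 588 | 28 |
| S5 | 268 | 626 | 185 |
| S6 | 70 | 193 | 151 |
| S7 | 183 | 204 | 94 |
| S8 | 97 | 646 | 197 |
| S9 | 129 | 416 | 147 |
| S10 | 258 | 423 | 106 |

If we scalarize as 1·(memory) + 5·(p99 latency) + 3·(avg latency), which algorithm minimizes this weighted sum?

S3

S1: 1·471 + 5·768 + 3·11 = 4344
S2: 1·126 + 5·168 + 3·127 = 1347
S3: 1·478 + 5·66 + 3·137 = 1219
S4: 1·95 + 5·588 + 3·28 = 3119
S5: 1·268 + 5·626 + 3·185 = 3953
S6: 1·70 + 5·193 + 3·151 = 1488
S7: 1·183 + 5·204 + 3·94 = 1485
S8: 1·97 + 5·646 + 3·197 = 3918
S9: 1·129 + 5·416 + 3·147 = 2650
S10: 1·258 + 5·423 + 3·106 = 2691
Lowest: S3 at 1219.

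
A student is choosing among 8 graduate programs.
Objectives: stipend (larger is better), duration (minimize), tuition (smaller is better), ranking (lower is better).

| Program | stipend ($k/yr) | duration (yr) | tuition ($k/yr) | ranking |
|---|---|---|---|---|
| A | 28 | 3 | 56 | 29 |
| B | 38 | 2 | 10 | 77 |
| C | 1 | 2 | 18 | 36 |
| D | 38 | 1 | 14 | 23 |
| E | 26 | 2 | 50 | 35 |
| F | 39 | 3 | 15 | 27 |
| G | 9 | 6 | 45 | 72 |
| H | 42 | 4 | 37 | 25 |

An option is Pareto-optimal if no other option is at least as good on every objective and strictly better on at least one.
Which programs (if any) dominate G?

D: stipend 38≥9, duration 1≤6, tuition 14≤45, ranking 23≤72 — dominates G.
F: stipend 39≥9, duration 3≤6, tuition 15≤45, ranking 27≤72 — dominates G.
H: stipend 42≥9, duration 4≤6, tuition 37≤45, ranking 25≤72 — dominates G.
Others (A, B, C, E) are each worse than G on at least one objective.

D, F, H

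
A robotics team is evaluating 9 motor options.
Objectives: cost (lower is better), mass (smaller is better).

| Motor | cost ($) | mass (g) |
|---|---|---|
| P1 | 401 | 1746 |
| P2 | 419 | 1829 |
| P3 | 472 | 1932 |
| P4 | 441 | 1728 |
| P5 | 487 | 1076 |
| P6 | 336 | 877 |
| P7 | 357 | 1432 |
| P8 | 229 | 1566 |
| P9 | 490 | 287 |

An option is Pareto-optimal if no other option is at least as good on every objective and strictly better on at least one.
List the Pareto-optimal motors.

P1: dominated by P6 (cost 336≤401, mass 877≤1746).
P2: dominated by P1 (cost 401≤419, mass 1746≤1829).
P3: dominated by P1 (cost 401≤472, mass 1746≤1932).
P4: dominated by P6 (cost 336≤441, mass 877≤1728).
P5: dominated by P6 (cost 336≤487, mass 877≤1076).
P6: not dominated.
P7: dominated by P6 (cost 336≤357, mass 877≤1432).
P8: not dominated (best cost).
P9: not dominated (best mass).

P6, P8, P9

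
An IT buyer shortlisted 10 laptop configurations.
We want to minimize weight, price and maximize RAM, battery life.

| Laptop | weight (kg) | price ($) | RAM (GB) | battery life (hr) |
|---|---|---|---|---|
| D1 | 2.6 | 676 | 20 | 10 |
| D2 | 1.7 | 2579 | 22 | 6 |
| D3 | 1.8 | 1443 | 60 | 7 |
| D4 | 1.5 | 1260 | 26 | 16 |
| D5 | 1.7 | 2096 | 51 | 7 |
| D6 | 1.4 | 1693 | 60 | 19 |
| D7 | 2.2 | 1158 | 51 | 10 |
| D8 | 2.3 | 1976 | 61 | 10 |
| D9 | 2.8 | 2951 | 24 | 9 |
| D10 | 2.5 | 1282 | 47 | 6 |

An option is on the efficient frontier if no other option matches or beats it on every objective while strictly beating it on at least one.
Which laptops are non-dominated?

D1, D3, D4, D6, D7, D8

D1: not dominated (best price).
D2: dominated by D4 (weight 1.5≤1.7, price 1260≤2579, RAM 26≥22, battery life 16≥6).
D3: not dominated.
D4: not dominated.
D5: dominated by D6 (weight 1.4≤1.7, price 1693≤2096, RAM 60≥51, battery life 19≥7).
D6: not dominated (best weight).
D7: not dominated.
D8: not dominated (best RAM).
D9: dominated by D4 (weight 1.5≤2.8, price 1260≤2951, RAM 26≥24, battery life 16≥9).
D10: dominated by D7 (weight 2.2≤2.5, price 1158≤1282, RAM 51≥47, battery life 10≥6).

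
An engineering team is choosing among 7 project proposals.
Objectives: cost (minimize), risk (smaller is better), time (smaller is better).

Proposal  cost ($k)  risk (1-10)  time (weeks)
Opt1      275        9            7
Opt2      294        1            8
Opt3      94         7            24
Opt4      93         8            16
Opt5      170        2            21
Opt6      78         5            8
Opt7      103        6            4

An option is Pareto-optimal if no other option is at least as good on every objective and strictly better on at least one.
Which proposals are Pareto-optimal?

Opt2, Opt5, Opt6, Opt7

Opt1: dominated by Opt7 (cost 103≤275, risk 6≤9, time 4≤7).
Opt2: not dominated (best risk).
Opt3: dominated by Opt6 (cost 78≤94, risk 5≤7, time 8≤24).
Opt4: dominated by Opt6 (cost 78≤93, risk 5≤8, time 8≤16).
Opt5: not dominated.
Opt6: not dominated (best cost).
Opt7: not dominated (best time).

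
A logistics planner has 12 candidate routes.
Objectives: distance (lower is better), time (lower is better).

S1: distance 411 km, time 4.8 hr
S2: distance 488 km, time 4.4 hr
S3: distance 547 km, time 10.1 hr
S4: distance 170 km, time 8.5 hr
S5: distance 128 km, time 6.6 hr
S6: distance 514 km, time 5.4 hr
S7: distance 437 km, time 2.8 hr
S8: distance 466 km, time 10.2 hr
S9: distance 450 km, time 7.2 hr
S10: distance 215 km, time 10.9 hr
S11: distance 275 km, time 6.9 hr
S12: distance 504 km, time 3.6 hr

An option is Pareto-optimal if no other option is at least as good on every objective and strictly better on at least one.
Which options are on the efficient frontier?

S1, S5, S7

S1: not dominated.
S2: dominated by S7 (distance 437≤488, time 2.8≤4.4).
S3: dominated by S1 (distance 411≤547, time 4.8≤10.1).
S4: dominated by S5 (distance 128≤170, time 6.6≤8.5).
S5: not dominated (best distance).
S6: dominated by S1 (distance 411≤514, time 4.8≤5.4).
S7: not dominated (best time).
S8: dominated by S1 (distance 411≤466, time 4.8≤10.2).
S9: dominated by S1 (distance 411≤450, time 4.8≤7.2).
S10: dominated by S4 (distance 170≤215, time 8.5≤10.9).
S11: dominated by S5 (distance 128≤275, time 6.6≤6.9).
S12: dominated by S7 (distance 437≤504, time 2.8≤3.6).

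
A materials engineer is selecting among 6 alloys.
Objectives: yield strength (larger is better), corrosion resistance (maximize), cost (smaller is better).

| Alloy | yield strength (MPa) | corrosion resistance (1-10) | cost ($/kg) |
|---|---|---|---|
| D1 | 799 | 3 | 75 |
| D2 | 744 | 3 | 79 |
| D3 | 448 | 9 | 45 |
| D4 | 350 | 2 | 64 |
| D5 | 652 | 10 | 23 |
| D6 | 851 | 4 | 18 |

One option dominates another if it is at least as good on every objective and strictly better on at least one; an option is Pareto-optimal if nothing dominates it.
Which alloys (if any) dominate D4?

D3, D5, D6

D3: yield strength 448≥350, corrosion resistance 9≥2, cost 45≤64 — dominates D4.
D5: yield strength 652≥350, corrosion resistance 10≥2, cost 23≤64 — dominates D4.
D6: yield strength 851≥350, corrosion resistance 4≥2, cost 18≤64 — dominates D4.
Others (D1, D2) are each worse than D4 on at least one objective.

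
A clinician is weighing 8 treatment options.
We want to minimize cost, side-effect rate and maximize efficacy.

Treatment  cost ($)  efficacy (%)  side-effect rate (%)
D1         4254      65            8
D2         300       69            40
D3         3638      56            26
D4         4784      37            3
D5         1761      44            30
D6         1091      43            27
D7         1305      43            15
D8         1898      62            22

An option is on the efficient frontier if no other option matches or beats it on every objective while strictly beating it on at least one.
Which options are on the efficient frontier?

D1, D2, D4, D5, D6, D7, D8

D1: not dominated.
D2: not dominated (best cost).
D3: dominated by D8 (cost 1898≤3638, efficacy 62≥56, side-effect rate 22≤26).
D4: not dominated (best side-effect rate).
D5: not dominated.
D6: not dominated.
D7: not dominated.
D8: not dominated.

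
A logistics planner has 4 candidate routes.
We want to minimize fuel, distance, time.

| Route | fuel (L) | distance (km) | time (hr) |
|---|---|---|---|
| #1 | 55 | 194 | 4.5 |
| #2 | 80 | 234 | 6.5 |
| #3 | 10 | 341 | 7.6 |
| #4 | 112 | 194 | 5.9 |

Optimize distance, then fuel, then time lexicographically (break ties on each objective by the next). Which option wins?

First minimize distance: best is 194, kept {#1, #4}.
Then minimize fuel: best is 55, kept {#1}.

#1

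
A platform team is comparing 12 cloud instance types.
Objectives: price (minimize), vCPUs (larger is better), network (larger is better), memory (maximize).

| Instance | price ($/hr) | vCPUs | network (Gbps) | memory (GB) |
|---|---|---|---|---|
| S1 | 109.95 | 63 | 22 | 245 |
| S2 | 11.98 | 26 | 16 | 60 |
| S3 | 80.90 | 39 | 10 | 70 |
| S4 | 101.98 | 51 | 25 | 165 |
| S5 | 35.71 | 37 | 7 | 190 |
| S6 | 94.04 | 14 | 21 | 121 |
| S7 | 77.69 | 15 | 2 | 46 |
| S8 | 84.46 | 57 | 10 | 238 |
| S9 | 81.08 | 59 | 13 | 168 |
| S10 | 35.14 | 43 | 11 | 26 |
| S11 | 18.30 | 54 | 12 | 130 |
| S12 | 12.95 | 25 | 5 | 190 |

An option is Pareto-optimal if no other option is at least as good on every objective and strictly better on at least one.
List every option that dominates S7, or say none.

S2, S5, S11, S12

S2: price 11.98≤77.69, vCPUs 26≥15, network 16≥2, memory 60≥46 — dominates S7.
S5: price 35.71≤77.69, vCPUs 37≥15, network 7≥2, memory 190≥46 — dominates S7.
S11: price 18.30≤77.69, vCPUs 54≥15, network 12≥2, memory 130≥46 — dominates S7.
S12: price 12.95≤77.69, vCPUs 25≥15, network 5≥2, memory 190≥46 — dominates S7.
Others (S1, S3, S4, S6, S8, S9, S10) are each worse than S7 on at least one objective.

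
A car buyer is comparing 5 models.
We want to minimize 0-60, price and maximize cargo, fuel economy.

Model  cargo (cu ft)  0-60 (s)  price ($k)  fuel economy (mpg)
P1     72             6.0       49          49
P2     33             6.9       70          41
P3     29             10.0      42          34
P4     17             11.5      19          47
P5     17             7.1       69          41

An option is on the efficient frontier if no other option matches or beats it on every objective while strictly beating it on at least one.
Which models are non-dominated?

P1: not dominated (best cargo).
P2: dominated by P1 (cargo 72≥33, 0-60 6.0≤6.9, price 49≤70, fuel economy 49≥41).
P3: not dominated.
P4: not dominated (best price).
P5: dominated by P1 (cargo 72≥17, 0-60 6.0≤7.1, price 49≤69, fuel economy 49≥41).

P1, P3, P4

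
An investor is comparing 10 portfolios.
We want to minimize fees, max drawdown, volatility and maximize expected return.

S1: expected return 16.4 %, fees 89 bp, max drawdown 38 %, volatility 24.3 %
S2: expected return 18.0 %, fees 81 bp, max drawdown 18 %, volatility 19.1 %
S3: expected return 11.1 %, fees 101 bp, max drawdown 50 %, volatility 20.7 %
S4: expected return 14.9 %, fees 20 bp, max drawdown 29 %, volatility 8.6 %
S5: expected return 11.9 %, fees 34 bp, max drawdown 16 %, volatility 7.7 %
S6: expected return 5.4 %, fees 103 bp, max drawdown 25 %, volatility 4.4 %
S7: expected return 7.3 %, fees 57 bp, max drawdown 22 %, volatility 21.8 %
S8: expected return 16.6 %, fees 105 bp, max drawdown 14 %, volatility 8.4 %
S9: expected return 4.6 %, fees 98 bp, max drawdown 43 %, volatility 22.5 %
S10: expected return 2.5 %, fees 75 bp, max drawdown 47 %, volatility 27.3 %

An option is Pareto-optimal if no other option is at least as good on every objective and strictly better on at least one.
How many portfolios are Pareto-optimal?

5

S1: dominated by S2 (expected return 18.0≥16.4, fees 81≤89, max drawdown 18≤38, volatility 19.1≤24.3).
S2: not dominated (best expected return).
S3: dominated by S2 (expected return 18.0≥11.1, fees 81≤101, max drawdown 18≤50, volatility 19.1≤20.7).
S4: not dominated (best fees).
S5: not dominated.
S6: not dominated (best volatility).
S7: dominated by S5 (expected return 11.9≥7.3, fees 34≤57, max drawdown 16≤22, volatility 7.7≤21.8).
S8: not dominated (best max drawdown).
S9: dominated by S2 (expected return 18.0≥4.6, fees 81≤98, max drawdown 18≤43, volatility 19.1≤22.5).
S10: dominated by S4 (expected return 14.9≥2.5, fees 20≤75, max drawdown 29≤47, volatility 8.6≤27.3).
Pareto-optimal: S2, S4, S5, S6, S8 → 5.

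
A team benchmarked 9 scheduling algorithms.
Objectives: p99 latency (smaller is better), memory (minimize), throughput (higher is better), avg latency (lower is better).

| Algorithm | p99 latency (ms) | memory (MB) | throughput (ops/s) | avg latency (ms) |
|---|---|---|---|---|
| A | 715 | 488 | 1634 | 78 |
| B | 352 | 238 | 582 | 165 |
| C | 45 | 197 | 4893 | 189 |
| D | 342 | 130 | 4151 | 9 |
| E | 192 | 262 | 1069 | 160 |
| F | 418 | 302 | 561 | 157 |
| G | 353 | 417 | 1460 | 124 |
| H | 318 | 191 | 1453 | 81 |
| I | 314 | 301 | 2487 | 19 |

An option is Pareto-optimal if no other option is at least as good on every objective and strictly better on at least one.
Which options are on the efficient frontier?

A: dominated by D (p99 latency 342≤715, memory 130≤488, throughput 4151≥1634, avg latency 9≤78).
B: dominated by D (p99 latency 342≤352, memory 130≤238, throughput 4151≥582, avg latency 9≤165).
C: not dominated (best p99 latency).
D: not dominated (best memory).
E: not dominated.
F: dominated by D (p99 latency 342≤418, memory 130≤302, throughput 4151≥561, avg latency 9≤157).
G: dominated by D (p99 latency 342≤353, memory 130≤417, throughput 4151≥1460, avg latency 9≤124).
H: not dominated.
I: not dominated.

C, D, E, H, I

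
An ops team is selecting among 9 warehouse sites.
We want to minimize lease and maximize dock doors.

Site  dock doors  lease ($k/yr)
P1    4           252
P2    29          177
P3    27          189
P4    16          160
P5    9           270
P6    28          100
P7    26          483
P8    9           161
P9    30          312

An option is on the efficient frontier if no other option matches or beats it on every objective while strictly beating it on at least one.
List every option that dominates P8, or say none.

P4: dock doors 16≥9, lease 160≤161 — dominates P8.
P6: dock doors 28≥9, lease 100≤161 — dominates P8.
Others (P1, P2, P3, P5, P7, P9) are each worse than P8 on at least one objective.

P4, P6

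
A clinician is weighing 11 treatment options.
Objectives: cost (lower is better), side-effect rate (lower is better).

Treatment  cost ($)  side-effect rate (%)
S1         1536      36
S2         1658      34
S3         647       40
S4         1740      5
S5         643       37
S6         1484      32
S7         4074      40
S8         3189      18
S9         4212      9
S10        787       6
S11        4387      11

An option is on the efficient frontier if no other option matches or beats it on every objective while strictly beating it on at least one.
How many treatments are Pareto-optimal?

S1: dominated by S6 (cost 1484≤1536, side-effect rate 32≤36).
S2: dominated by S6 (cost 1484≤1658, side-effect rate 32≤34).
S3: dominated by S5 (cost 643≤647, side-effect rate 37≤40).
S4: not dominated (best side-effect rate).
S5: not dominated (best cost).
S6: dominated by S10 (cost 787≤1484, side-effect rate 6≤32).
S7: dominated by S1 (cost 1536≤4074, side-effect rate 36≤40).
S8: dominated by S4 (cost 1740≤3189, side-effect rate 5≤18).
S9: dominated by S4 (cost 1740≤4212, side-effect rate 5≤9).
S10: not dominated.
S11: dominated by S4 (cost 1740≤4387, side-effect rate 5≤11).
Pareto-optimal: S4, S5, S10 → 3.

3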